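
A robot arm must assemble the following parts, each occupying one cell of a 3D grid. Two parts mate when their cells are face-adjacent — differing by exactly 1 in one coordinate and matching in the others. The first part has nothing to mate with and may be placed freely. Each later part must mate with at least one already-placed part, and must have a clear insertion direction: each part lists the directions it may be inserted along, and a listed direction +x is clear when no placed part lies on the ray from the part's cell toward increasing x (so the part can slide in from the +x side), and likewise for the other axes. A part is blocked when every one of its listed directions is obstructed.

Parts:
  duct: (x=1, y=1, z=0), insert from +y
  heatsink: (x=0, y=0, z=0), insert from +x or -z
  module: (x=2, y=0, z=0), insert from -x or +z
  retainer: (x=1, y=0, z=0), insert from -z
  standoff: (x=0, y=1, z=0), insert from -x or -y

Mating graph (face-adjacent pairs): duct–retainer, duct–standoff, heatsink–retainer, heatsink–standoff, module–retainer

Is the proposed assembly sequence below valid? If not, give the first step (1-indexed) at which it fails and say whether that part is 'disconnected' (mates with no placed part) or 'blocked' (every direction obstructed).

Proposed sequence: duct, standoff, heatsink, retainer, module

Valid

1. duct@(1, 1, 0) [+y clear] — {duct}
2. standoff@(0, 1, 0) [-x clear] — {duct, standoff}
3. heatsink@(0, 0, 0) [+x clear] — {duct, heatsink, standoff}
4. retainer@(1, 0, 0) [-z clear] — {duct, heatsink, retainer, standoff}
5. module@(2, 0, 0) [+z clear] — {duct, heatsink, module, retainer, standoff}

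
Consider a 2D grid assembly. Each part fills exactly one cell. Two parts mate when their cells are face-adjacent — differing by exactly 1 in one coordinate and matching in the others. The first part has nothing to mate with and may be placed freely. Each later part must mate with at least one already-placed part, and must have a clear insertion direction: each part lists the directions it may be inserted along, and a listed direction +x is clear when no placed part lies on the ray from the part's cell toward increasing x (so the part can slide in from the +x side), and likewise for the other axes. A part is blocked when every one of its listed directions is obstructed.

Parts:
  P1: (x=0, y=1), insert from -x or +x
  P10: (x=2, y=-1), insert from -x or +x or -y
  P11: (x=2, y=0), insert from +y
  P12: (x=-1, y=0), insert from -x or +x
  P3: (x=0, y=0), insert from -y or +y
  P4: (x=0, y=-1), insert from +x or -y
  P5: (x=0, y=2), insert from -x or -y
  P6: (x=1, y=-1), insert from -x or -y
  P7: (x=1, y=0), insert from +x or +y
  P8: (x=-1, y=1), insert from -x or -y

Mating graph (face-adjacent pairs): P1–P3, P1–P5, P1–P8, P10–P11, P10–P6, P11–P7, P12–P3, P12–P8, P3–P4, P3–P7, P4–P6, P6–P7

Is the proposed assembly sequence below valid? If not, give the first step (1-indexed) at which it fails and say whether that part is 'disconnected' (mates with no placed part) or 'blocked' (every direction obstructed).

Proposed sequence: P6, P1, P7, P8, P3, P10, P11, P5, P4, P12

Invalid at step 2 (disconnected)

1. P6@(1, -1) [-x clear] — {P6}
2. P1@(0, 1) — no placed neighbour ⇒ disconnected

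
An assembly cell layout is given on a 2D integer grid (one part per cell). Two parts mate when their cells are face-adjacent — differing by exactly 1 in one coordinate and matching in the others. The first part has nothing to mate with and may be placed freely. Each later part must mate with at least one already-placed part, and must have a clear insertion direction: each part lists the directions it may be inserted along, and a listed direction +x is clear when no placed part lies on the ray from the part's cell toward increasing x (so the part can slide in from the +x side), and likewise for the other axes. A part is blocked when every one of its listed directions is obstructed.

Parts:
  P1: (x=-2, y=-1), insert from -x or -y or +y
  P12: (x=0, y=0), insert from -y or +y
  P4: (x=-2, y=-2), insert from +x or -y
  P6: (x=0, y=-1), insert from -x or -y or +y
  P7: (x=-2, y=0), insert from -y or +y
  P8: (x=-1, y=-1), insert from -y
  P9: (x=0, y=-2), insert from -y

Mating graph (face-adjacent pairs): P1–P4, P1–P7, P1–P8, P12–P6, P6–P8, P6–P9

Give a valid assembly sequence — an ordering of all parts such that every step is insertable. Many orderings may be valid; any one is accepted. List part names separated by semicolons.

P8; P1; P4; P7; P6; P9; P12

1. P8@(-1, -1) [-y clear] — {P8}
2. P1@(-2, -1) [-x clear] — {P1, P8}
3. P4@(-2, -2) [+x clear] — {P1, P4, P8}
4. P7@(-2, 0) [+y clear] — {P1, P4, P7, P8}
5. P6@(0, -1) [-y clear] — {P1, P4, P6, P7, P8}
6. P9@(0, -2) [-y clear] — {P1, P4, P6, P7, P8, P9}
7. P12@(0, 0) [+y clear] — {P1, P12, P4, P6, P7, P8, P9}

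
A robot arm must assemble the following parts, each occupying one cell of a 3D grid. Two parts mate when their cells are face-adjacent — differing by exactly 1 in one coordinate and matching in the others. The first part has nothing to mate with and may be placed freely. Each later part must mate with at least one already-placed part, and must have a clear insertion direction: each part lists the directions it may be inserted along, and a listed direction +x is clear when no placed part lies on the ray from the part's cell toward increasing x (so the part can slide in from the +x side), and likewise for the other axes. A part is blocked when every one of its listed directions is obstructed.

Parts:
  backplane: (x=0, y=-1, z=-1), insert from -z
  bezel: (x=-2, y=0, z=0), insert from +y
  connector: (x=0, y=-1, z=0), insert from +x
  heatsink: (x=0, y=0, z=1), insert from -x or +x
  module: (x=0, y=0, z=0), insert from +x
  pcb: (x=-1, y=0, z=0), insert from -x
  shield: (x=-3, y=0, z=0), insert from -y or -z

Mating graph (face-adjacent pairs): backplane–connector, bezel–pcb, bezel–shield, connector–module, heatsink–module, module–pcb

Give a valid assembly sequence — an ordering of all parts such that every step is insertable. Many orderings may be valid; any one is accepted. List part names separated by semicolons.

connector; backplane; module; pcb; bezel; shield; heatsink

1. connector@(0, -1, 0) [+x clear] — {connector}
2. backplane@(0, -1, -1) [-z clear] — {backplane, connector}
3. module@(0, 0, 0) [+x clear] — {backplane, connector, module}
4. pcb@(-1, 0, 0) [-x clear] — {backplane, connector, module, pcb}
5. bezel@(-2, 0, 0) [+y clear] — {backplane, bezel, connector, module, pcb}
6. shield@(-3, 0, 0) [-y clear] — {backplane, bezel, connector, module, pcb, shield}
7. heatsink@(0, 0, 1) [-x clear] — {backplane, bezel, connector, heatsink, module, pcb, shield}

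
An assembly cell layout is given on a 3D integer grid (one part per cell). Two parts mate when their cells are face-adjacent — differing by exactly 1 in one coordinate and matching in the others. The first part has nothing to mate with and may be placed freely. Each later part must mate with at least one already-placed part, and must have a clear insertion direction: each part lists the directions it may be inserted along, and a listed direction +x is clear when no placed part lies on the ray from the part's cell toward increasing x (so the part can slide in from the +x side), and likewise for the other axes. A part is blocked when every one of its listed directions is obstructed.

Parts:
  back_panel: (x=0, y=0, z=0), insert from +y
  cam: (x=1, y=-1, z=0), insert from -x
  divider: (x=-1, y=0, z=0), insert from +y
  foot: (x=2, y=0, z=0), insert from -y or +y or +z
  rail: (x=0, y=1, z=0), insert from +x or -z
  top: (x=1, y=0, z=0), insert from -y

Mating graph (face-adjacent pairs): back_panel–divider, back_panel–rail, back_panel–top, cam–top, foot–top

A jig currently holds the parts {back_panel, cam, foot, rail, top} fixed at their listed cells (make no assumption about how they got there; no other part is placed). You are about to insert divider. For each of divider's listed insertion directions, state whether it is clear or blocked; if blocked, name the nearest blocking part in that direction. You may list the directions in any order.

+y: ray from divider(-1, 0, 0) has no placed part ⇒ clear

+y: clear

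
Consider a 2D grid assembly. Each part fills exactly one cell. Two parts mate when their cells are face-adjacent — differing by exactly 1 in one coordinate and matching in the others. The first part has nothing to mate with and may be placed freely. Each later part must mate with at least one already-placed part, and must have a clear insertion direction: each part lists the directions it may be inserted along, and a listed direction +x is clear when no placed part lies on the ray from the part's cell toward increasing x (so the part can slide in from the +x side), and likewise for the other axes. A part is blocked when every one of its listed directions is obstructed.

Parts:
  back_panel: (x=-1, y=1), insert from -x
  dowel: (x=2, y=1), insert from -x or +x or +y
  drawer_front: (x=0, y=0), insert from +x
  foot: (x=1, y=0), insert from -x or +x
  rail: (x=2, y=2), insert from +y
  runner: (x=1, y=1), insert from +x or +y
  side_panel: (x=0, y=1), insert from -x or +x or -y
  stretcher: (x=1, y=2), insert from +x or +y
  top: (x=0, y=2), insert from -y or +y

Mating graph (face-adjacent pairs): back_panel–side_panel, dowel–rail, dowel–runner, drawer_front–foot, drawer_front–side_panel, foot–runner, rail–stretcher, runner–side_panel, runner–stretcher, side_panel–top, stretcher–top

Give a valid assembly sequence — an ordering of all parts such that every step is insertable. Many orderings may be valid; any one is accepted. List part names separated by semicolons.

1. rail@(2, 2) [+y clear] — {rail}
2. stretcher@(1, 2) [+y clear] — {rail, stretcher}
3. runner@(1, 1) [+x clear] — {rail, runner, stretcher}
4. top@(0, 2) [-y clear] — {rail, runner, stretcher, top}
5. dowel@(2, 1) [+x clear] — {dowel, rail, runner, stretcher, top}
6. side_panel@(0, 1) [-x clear] — {dowel, rail, runner, side_panel, stretcher, top}
7. back_panel@(-1, 1) [-x clear] — {back_panel, dowel, rail, runner, side_panel, stretcher, top}
8. drawer_front@(0, 0) [+x clear] — {back_panel, dowel, drawer_front, rail, runner, side_panel, stretcher, top}
9. foot@(1, 0) [+x clear] — {back_panel, dowel, drawer_front, foot, rail, runner, side_panel, stretcher, top}

rail; stretcher; runner; top; dowel; side_panel; back_panel; drawer_front; foot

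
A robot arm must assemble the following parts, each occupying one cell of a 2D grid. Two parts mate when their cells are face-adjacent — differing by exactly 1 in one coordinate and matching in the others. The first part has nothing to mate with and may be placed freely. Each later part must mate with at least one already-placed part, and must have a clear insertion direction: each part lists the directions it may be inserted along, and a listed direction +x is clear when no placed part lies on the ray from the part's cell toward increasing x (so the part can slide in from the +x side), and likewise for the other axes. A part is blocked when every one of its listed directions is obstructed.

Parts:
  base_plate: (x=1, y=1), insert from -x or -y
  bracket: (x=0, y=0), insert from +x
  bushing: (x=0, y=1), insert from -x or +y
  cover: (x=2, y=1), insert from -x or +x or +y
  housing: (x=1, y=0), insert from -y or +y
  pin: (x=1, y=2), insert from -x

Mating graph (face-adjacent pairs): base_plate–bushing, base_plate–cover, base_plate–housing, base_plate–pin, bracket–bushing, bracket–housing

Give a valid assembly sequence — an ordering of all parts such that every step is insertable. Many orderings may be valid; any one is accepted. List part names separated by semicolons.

1. bracket@(0, 0) [+x clear] — {bracket}
2. housing@(1, 0) [-y clear] — {bracket, housing}
3. base_plate@(1, 1) [-x clear] — {base_plate, bracket, housing}
4. cover@(2, 1) [+x clear] — {base_plate, bracket, cover, housing}
5. pin@(1, 2) [-x clear] — {base_plate, bracket, cover, housing, pin}
6. bushing@(0, 1) [-x clear] — {base_plate, bracket, bushing, cover, housing, pin}

bracket; housing; base_plate; cover; pin; bushing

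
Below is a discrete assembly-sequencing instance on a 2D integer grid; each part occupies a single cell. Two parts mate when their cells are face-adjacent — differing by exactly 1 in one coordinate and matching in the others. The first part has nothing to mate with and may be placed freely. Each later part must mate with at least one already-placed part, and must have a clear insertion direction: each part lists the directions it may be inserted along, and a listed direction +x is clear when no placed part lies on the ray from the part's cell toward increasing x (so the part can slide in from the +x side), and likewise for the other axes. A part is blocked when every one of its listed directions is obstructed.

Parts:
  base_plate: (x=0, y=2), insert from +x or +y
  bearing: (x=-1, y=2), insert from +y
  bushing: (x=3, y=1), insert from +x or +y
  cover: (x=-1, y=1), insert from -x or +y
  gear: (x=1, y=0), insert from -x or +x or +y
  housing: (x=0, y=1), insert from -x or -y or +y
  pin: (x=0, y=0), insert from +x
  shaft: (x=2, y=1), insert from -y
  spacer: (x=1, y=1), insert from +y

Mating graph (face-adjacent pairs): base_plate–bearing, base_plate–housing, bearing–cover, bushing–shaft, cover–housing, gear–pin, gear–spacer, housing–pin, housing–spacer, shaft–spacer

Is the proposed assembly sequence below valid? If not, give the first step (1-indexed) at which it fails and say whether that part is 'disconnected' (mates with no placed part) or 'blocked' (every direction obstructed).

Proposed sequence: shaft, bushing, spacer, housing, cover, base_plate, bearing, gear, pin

Invalid at step 9 (blocked)

1. shaft@(2, 1) [-y clear] — {shaft}
2. bushing@(3, 1) [+x clear] — {bushing, shaft}
3. spacer@(1, 1) [+y clear] — {bushing, shaft, spacer}
4. housing@(0, 1) [-x clear] — {bushing, housing, shaft, spacer}
5. cover@(-1, 1) [-x clear] — {bushing, cover, housing, shaft, spacer}
6. base_plate@(0, 2) [+x clear] — {base_plate, bushing, cover, housing, shaft, spacer}
7. bearing@(-1, 2) [+y clear] — {base_plate, bearing, bushing, cover, housing, shaft, spacer}
8. gear@(1, 0) [-x clear] — {base_plate, bearing, bushing, cover, gear, housing, shaft, spacer}
9. pin@(0, 0) — +x all obstructed ⇒ blocked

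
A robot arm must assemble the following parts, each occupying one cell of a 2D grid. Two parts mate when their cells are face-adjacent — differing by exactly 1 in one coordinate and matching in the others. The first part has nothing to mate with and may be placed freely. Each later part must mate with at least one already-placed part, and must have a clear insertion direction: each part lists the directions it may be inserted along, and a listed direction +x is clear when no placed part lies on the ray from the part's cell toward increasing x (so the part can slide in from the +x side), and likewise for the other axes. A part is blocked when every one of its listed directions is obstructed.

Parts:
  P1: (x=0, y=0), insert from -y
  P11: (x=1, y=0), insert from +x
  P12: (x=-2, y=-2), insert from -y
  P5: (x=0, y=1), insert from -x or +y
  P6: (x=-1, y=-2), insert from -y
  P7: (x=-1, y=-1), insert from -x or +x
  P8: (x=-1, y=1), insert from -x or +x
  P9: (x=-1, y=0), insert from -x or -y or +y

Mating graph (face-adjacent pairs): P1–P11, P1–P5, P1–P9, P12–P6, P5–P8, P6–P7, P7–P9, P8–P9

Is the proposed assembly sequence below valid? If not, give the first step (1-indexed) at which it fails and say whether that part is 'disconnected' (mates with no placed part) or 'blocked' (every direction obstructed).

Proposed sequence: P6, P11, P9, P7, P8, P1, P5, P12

Invalid at step 2 (disconnected)

1. P6@(-1, -2) [-y clear] — {P6}
2. P11@(1, 0) — no placed neighbour ⇒ disconnected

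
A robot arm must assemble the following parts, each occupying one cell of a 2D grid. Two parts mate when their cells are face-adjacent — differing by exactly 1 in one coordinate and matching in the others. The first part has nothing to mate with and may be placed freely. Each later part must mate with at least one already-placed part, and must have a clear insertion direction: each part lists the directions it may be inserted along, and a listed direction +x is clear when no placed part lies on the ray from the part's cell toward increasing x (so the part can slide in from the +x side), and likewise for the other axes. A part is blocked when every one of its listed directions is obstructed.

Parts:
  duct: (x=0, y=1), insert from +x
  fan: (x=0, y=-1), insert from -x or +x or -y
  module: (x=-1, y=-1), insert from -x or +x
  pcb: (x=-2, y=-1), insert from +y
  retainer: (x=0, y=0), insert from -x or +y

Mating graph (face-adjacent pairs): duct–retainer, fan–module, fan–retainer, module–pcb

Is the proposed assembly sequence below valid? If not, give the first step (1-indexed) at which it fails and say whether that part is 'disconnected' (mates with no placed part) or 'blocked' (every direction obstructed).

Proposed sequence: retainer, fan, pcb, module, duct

Invalid at step 3 (disconnected)

1. retainer@(0, 0) [-x clear] — {retainer}
2. fan@(0, -1) [-x clear] — {fan, retainer}
3. pcb@(-2, -1) — no placed neighbour ⇒ disconnected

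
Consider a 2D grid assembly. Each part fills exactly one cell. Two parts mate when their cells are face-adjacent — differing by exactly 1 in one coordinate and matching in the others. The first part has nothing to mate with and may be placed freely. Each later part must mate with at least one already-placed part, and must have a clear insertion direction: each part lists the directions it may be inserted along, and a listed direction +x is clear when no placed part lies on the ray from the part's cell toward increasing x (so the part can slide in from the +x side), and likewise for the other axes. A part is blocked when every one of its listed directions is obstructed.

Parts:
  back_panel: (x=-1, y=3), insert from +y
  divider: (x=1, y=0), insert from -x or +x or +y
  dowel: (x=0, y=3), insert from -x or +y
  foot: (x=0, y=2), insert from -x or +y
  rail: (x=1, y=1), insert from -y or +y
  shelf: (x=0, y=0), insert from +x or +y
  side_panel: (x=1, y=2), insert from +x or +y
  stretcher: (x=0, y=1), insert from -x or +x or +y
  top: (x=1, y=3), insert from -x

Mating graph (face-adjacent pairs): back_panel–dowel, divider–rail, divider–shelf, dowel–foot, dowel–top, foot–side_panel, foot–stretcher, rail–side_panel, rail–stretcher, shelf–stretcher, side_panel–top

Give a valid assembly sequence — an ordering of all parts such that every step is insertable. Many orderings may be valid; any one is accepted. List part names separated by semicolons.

stretcher; shelf; foot; side_panel; top; dowel; back_panel; rail; divider

1. stretcher@(0, 1) [-x clear] — {stretcher}
2. shelf@(0, 0) [+x clear] — {shelf, stretcher}
3. foot@(0, 2) [-x clear] — {foot, shelf, stretcher}
4. side_panel@(1, 2) [+x clear] — {foot, shelf, side_panel, stretcher}
5. top@(1, 3) [-x clear] — {foot, shelf, side_panel, stretcher, top}
6. dowel@(0, 3) [-x clear] — {dowel, foot, shelf, side_panel, stretcher, top}
7. back_panel@(-1, 3) [+y clear] — {back_panel, dowel, foot, shelf, side_panel, stretcher, top}
8. rail@(1, 1) [-y clear] — {back_panel, dowel, foot, rail, shelf, side_panel, stretcher, top}
9. divider@(1, 0) [+x clear] — {back_panel, divider, dowel, foot, rail, shelf, side_panel, stretcher, top}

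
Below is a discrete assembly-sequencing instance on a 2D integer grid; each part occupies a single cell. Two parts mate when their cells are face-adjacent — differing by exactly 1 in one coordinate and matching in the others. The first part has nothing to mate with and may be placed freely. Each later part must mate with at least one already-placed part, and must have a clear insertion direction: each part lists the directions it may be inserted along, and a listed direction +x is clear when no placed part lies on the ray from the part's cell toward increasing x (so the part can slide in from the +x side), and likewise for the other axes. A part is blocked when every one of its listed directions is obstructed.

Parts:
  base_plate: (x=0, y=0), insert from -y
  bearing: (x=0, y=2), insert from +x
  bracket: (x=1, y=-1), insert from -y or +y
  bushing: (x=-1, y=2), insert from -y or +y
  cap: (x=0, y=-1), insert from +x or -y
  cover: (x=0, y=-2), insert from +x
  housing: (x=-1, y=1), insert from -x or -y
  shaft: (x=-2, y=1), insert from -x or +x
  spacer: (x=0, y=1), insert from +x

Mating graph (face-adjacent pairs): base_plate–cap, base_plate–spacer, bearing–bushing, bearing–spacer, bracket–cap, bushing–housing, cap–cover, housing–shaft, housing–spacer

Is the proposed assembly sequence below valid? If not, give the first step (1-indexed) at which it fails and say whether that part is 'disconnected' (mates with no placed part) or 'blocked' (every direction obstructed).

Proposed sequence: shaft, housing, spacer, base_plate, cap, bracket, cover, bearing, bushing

1. shaft@(-2, 1) [-x clear] — {shaft}
2. housing@(-1, 1) [-y clear] — {housing, shaft}
3. spacer@(0, 1) [+x clear] — {housing, shaft, spacer}
4. base_plate@(0, 0) [-y clear] — {base_plate, housing, shaft, spacer}
5. cap@(0, -1) [+x clear] — {base_plate, cap, housing, shaft, spacer}
6. bracket@(1, -1) [-y clear] — {base_plate, bracket, cap, housing, shaft, spacer}
7. cover@(0, -2) [+x clear] — {base_plate, bracket, cap, cover, housing, shaft, spacer}
8. bearing@(0, 2) [+x clear] — {base_plate, bearing, bracket, cap, cover, housing, shaft, spacer}
9. bushing@(-1, 2) [+y clear] — {base_plate, bearing, bracket, bushing, cap, cover, housing, shaft, spacer}

Valid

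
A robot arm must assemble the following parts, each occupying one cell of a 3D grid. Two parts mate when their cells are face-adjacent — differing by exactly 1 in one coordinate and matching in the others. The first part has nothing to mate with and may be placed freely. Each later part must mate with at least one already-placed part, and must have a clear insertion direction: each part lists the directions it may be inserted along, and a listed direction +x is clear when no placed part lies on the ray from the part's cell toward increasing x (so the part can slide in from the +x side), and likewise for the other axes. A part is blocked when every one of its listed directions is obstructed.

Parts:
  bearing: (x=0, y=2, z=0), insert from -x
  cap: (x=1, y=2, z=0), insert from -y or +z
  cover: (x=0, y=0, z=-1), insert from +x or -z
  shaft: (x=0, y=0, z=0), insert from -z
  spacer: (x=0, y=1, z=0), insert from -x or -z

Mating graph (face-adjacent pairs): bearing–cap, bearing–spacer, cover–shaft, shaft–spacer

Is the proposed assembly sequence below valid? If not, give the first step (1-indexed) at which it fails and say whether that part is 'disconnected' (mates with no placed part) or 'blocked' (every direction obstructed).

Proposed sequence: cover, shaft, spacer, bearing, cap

1. cover@(0, 0, -1) [+x clear] — {cover}
2. shaft@(0, 0, 0) — -z all obstructed ⇒ blocked

Invalid at step 2 (blocked)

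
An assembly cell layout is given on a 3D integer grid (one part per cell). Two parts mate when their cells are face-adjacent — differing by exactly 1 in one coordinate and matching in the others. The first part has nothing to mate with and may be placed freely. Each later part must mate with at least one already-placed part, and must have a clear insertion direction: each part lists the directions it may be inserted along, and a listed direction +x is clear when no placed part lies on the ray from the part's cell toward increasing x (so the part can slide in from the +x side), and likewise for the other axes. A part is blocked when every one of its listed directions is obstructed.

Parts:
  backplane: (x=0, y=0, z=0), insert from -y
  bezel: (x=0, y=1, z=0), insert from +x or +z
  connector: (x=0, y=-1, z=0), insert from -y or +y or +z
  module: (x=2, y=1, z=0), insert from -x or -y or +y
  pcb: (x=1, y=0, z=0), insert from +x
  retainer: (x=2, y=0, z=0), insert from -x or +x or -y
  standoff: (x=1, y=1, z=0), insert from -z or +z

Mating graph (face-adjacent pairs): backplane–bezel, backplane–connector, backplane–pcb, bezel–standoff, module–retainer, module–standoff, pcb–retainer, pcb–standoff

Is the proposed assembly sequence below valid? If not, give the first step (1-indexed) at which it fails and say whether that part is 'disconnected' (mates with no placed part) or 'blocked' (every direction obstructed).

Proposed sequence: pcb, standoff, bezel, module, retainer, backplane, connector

1. pcb@(1, 0, 0) [+x clear] — {pcb}
2. standoff@(1, 1, 0) [-z clear] — {pcb, standoff}
3. bezel@(0, 1, 0) [+z clear] — {bezel, pcb, standoff}
4. module@(2, 1, 0) [-y clear] — {bezel, module, pcb, standoff}
5. retainer@(2, 0, 0) [+x clear] — {bezel, module, pcb, retainer, standoff}
6. backplane@(0, 0, 0) [-y clear] — {backplane, bezel, module, pcb, retainer, standoff}
7. connector@(0, -1, 0) [-y clear] — {backplane, bezel, connector, module, pcb, retainer, standoff}

Valid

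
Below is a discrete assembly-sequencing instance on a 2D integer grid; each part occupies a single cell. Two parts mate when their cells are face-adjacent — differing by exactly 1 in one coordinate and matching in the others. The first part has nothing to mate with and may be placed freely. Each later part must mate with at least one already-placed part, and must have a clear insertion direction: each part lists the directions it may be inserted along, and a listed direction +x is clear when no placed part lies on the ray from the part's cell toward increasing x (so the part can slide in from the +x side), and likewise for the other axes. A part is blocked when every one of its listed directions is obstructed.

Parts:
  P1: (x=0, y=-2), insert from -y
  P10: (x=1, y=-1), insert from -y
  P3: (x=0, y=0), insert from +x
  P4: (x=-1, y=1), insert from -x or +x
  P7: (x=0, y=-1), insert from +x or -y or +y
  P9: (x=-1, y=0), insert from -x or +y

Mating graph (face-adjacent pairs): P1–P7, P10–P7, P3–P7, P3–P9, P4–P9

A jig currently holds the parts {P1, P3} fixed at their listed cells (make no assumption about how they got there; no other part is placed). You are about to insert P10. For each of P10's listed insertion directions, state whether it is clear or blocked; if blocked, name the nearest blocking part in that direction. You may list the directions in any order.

-y: clear

-y: ray from P10(1, -1) has no placed part ⇒ clear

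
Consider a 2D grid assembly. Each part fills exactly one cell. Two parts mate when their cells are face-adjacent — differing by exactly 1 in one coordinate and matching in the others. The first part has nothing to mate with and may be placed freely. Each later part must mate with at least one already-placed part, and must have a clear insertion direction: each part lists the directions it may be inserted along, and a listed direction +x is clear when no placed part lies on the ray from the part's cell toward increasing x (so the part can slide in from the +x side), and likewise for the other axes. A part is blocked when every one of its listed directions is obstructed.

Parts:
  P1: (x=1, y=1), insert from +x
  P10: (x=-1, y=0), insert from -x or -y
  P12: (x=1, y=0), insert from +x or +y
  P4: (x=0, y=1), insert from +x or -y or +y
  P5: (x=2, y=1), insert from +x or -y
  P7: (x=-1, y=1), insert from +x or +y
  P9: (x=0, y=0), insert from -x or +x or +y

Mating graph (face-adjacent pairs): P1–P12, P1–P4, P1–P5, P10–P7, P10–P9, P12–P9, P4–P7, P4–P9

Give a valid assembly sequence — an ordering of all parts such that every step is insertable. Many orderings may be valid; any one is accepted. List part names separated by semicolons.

P7; P4; P1; P5; P10; P9; P12

1. P7@(-1, 1) [+x clear] — {P7}
2. P4@(0, 1) [+x clear] — {P4, P7}
3. P1@(1, 1) [+x clear] — {P1, P4, P7}
4. P5@(2, 1) [+x clear] — {P1, P4, P5, P7}
5. P10@(-1, 0) [-x clear] — {P1, P10, P4, P5, P7}
6. P9@(0, 0) [+x clear] — {P1, P10, P4, P5, P7, P9}
7. P12@(1, 0) [+x clear] — {P1, P10, P12, P4, P5, P7, P9}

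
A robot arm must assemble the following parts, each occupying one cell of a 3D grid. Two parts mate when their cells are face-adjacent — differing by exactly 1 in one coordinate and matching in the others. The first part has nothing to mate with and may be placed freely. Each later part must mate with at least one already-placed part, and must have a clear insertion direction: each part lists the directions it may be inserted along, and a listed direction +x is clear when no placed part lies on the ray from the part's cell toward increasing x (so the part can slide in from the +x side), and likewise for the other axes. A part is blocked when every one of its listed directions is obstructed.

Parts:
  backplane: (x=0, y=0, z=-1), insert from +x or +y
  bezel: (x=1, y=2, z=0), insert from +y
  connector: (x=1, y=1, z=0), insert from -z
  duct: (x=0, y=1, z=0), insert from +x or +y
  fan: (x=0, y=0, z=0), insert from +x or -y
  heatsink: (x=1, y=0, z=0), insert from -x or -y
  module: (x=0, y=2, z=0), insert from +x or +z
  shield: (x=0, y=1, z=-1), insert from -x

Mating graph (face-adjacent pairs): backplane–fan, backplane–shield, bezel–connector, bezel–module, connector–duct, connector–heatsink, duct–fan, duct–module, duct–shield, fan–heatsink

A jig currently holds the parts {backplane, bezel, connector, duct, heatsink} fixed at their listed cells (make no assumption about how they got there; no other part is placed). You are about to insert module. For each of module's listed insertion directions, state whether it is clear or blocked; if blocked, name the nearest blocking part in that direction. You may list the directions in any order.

+x: blocked by bezel; +z: clear

+x: nearest on ray is bezel@(1, 2, 0) ⇒ blocked
+z: ray from module(0, 2, 0) has no placed part ⇒ clear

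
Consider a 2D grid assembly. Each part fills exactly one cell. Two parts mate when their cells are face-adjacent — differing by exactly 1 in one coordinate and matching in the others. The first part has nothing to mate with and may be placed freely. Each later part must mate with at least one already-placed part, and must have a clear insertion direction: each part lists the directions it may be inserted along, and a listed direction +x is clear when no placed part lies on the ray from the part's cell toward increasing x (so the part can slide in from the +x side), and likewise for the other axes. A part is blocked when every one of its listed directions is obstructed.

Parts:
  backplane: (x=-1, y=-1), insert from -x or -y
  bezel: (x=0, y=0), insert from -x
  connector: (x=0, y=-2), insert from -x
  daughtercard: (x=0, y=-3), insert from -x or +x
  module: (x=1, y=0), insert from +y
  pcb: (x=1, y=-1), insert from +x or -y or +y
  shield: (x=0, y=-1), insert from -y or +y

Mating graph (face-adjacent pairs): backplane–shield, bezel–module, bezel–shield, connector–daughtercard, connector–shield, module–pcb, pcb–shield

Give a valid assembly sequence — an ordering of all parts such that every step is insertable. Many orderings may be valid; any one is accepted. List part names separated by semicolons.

1. connector@(0, -2) [-x clear] — {connector}
2. daughtercard@(0, -3) [-x clear] — {connector, daughtercard}
3. shield@(0, -1) [+y clear] — {connector, daughtercard, shield}
4. bezel@(0, 0) [-x clear] — {bezel, connector, daughtercard, shield}
5. pcb@(1, -1) [+x clear] — {bezel, connector, daughtercard, pcb, shield}
6. module@(1, 0) [+y clear] — {bezel, connector, daughtercard, module, pcb, shield}
7. backplane@(-1, -1) [-x clear] — {backplane, bezel, connector, daughtercard, module, pcb, shield}

connector; daughtercard; shield; bezel; pcb; module; backplane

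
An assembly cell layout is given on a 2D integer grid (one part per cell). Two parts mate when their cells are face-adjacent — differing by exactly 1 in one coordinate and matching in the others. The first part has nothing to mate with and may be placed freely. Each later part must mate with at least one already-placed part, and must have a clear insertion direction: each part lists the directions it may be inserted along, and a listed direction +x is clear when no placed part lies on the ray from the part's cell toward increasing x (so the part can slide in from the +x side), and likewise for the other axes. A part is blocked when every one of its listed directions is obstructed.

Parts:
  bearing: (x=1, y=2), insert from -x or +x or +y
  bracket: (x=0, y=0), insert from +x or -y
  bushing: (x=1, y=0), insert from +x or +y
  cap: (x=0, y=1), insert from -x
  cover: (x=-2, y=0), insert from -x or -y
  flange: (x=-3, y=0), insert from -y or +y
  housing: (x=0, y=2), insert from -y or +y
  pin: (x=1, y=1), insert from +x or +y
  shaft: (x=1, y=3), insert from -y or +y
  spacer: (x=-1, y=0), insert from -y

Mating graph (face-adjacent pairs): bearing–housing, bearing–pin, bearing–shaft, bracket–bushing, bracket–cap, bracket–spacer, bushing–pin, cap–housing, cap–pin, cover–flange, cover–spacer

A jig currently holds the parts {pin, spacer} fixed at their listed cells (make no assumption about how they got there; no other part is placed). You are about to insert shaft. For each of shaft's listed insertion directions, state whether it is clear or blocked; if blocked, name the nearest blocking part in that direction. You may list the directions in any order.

+y: clear; -y: blocked by pin

-y: nearest on ray is pin@(1, 1) ⇒ blocked
+y: ray from shaft(1, 3) has no placed part ⇒ clear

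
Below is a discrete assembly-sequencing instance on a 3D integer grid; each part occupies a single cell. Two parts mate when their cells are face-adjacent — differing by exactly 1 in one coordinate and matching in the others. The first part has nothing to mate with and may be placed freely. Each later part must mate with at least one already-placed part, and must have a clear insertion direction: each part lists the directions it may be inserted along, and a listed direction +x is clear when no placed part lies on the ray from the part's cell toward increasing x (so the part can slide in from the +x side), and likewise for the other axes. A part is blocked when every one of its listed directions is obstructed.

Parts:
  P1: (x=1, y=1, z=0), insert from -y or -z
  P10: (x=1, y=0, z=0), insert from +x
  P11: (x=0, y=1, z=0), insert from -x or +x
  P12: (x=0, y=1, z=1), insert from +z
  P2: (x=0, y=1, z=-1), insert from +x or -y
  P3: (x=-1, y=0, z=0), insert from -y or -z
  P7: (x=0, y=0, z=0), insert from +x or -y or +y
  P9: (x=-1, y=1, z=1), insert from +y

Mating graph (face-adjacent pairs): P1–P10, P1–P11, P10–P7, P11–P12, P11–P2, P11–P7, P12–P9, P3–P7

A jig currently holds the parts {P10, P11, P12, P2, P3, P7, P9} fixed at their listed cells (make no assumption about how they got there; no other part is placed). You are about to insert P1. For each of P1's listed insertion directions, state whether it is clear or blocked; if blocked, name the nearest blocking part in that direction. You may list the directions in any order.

-y: blocked by P10; -z: clear

-y: nearest on ray is P10@(1, 0, 0) ⇒ blocked
-z: ray from P1(1, 1, 0) has no placed part ⇒ clear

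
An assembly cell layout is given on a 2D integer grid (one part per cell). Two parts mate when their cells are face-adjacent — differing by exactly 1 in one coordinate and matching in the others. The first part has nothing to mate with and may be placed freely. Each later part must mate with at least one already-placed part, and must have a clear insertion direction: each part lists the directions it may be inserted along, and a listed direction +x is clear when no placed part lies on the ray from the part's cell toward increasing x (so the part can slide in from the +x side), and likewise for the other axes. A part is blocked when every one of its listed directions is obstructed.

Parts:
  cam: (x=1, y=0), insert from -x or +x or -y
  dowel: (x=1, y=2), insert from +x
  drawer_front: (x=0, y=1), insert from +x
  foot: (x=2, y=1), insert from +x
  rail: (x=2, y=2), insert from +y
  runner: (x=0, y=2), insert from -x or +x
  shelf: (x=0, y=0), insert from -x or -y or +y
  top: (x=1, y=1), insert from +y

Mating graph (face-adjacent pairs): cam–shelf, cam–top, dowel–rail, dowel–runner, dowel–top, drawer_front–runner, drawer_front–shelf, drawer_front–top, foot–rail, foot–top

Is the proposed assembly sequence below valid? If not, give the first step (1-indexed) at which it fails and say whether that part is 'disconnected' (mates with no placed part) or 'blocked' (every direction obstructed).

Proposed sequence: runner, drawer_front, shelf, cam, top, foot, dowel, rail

Valid

1. runner@(0, 2) [-x clear] — {runner}
2. drawer_front@(0, 1) [+x clear] — {drawer_front, runner}
3. shelf@(0, 0) [-x clear] — {drawer_front, runner, shelf}
4. cam@(1, 0) [+x clear] — {cam, drawer_front, runner, shelf}
5. top@(1, 1) [+y clear] — {cam, drawer_front, runner, shelf, top}
6. foot@(2, 1) [+x clear] — {cam, drawer_front, foot, runner, shelf, top}
7. dowel@(1, 2) [+x clear] — {cam, dowel, drawer_front, foot, runner, shelf, top}
8. rail@(2, 2) [+y clear] — {cam, dowel, drawer_front, foot, rail, runner, shelf, top}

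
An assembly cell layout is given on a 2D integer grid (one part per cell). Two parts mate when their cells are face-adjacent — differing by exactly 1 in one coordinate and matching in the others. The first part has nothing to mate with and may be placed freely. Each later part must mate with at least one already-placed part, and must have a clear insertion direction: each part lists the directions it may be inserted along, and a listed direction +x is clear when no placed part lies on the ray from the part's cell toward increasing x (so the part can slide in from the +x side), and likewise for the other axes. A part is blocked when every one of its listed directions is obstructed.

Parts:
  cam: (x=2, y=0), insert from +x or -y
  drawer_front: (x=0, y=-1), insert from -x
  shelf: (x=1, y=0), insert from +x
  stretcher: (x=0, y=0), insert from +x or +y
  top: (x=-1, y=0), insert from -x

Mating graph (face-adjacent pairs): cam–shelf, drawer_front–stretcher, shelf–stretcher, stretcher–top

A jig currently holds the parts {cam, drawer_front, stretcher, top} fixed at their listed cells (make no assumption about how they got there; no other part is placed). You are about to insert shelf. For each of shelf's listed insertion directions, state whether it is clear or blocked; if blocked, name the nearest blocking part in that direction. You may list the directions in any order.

+x: nearest on ray is cam@(2, 0) ⇒ blocked

+x: blocked by cam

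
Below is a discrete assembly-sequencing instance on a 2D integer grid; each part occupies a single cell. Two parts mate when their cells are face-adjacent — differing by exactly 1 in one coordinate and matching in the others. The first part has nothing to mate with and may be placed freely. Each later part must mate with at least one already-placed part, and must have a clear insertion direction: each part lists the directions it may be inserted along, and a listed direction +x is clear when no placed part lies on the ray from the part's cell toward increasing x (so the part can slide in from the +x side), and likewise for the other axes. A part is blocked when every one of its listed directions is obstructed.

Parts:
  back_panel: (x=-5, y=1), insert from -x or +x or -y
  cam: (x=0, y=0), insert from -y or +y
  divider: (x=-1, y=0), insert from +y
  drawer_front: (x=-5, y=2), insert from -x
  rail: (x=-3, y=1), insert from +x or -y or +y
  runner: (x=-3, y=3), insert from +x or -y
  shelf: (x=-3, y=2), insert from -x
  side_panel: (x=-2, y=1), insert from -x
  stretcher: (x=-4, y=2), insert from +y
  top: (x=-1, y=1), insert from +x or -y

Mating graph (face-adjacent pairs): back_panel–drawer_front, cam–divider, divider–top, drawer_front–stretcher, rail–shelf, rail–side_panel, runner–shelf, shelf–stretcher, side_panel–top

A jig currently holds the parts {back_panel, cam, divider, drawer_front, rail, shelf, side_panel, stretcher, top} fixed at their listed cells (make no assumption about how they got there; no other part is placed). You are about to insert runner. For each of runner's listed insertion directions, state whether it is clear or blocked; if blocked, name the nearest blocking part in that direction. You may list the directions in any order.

+x: clear; -y: blocked by shelf

+x: ray from runner(-3, 3) has no placed part ⇒ clear
-y: nearest on ray is shelf@(-3, 2) ⇒ blocked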